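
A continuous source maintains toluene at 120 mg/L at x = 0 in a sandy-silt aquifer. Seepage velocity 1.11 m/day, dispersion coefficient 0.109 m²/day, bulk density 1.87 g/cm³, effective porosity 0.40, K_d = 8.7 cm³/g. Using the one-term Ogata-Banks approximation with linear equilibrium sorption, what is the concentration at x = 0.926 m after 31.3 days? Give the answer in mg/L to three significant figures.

49.2 mg/L

Retardation factor R = 1 + ρ_b·K_d/n = 1 + 1.87 × 8.7/0.40 = 41.67.
Sorption retards both mechanisms: v_R = v/R = 0.02664 m/day, D_R = D/R = 0.002616 m²/day.
v_R·t = 0.02664 × 31.3 = 0.833832 m; 2√(D_R t) = 0.5723 m; argument = (0.926 − 0.833832)/0.5723 = 0.1610.
C = C₀ × ½·erfc(0.1610) = 120 × 0.4099 = 49.2 mg/L.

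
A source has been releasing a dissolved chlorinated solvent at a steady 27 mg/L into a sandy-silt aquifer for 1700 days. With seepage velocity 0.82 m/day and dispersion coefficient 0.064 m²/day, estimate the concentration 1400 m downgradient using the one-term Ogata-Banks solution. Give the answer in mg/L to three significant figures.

9.24 mg/L

For a continuous step input, C/C₀ ≈ ½·erfc((x−vt)/(2√(Dt))).
vt = 0.82 × 1700 = 1394 m and 2√(Dt) = 2√(0.064 × 1700) = 20.86 m.
Argument (x−vt)/(2√(Dt)) = (1400 − 1394)/20.86 = 0.2876; ½·erfc(0.2876) = 0.3421.
C = 27 × 0.3421 = 9.24 mg/L.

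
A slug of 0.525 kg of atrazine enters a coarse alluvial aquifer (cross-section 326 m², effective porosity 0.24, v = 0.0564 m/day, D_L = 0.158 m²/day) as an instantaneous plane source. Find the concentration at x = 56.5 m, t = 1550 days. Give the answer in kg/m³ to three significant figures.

For an instantaneous plane source, C(x,t) = M/(n_e·A·√(4πDt)) · exp(−(x−vt)²/(4Dt)), with n_e·A the pore (flow) area.
Plume center vt = 0.0564 × 1550 = 87.42 m, so the well at 56.5 m is 30.92 m upgradient of the peak.
√(4πDt) = 55.48 m, giving peak height M/(n_e·A·√(4πDt)) = 0.525/(0.24 × 326 × 55.48) = 0.0001209 kg/m³.
(x−vt)²/(4Dt) = (-30.92)²/(4 × 0.158 × 1550) = 0.9760; exp(−0.9760) = 0.3768.
C = 0.0001209 × 0.3768 = 4.56e-05 kg/m³.

4.56e-05 kg/m³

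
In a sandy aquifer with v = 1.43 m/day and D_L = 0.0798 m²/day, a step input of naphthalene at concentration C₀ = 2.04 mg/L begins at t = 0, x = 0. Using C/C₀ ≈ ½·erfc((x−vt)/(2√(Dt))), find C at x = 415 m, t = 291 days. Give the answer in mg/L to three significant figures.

1.15 mg/L

For a continuous step input, C/C₀ ≈ ½·erfc((x−vt)/(2√(Dt))).
vt = 1.43 × 291 = 416.13 m and 2√(Dt) = 2√(0.0798 × 291) = 9.638 m.
Argument (x−vt)/(2√(Dt)) = (415 − 416.13)/9.638 = -0.1172; ½·erfc(-0.1172) = 0.5658.
C = 2.04 × 0.5658 = 1.15 mg/L.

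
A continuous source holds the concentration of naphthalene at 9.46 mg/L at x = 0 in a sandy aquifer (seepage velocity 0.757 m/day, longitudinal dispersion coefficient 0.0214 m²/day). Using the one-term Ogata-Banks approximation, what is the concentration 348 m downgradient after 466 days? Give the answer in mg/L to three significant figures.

8.11 mg/L

For a continuous step input, C/C₀ ≈ ½·erfc((x−vt)/(2√(Dt))).
vt = 0.757 × 466 = 352.762 m and 2√(Dt) = 2√(0.0214 × 466) = 6.316 m.
Argument (x−vt)/(2√(Dt)) = (348 − 352.762)/6.316 = -0.7540; ½·erfc(-0.7540) = 0.8569.
C = 9.46 × 0.8569 = 8.11 mg/L.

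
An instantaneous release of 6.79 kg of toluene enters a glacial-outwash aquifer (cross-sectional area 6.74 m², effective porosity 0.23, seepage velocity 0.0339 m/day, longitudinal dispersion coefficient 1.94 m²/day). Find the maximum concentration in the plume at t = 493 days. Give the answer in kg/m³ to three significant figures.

0.0400 kg/m³

The peak of an instantaneous 1D plume sits at x = vt; there the Gaussian factor is 1 and C_max = M/(n_e·A·√(4πDt)), where n_e·A is the pore area the mass is dissolved in.
√(4πDt) = √(4π × 1.94 × 493) = 109.6 m, so C_max = 6.79/(0.23 × 6.74 × 109.6) = 0.0400 kg/m³.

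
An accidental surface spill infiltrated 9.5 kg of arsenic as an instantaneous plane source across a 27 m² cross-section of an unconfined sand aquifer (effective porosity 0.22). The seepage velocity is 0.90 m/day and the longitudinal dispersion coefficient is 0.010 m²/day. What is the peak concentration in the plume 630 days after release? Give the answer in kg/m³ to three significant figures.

The peak of an instantaneous 1D plume sits at x = vt; there the Gaussian factor is 1 and C_max = M/(n_e·A·√(4πDt)), where n_e·A is the pore area the mass is dissolved in.
√(4πDt) = √(4π × 0.010 × 630) = 8.898 m, so C_max = 9.5/(0.22 × 27 × 8.898) = 0.180 kg/m³.

0.180 kg/m³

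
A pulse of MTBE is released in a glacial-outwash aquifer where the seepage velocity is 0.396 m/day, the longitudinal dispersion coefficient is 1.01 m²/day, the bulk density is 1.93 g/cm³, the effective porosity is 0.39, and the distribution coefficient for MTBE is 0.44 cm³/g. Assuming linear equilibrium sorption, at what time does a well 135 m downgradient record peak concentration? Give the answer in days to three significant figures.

1060 days

Retardation factor R = 1 + ρ_b·K_d/n = 1 + 1.93 × 0.44/0.39 = 3.177.
Sorption retards both mechanisms: v_R = v/R = 0.1246 m/day, D_R = D/R = 0.3179 m²/day.
Peak time from v_R²t² + 2D_R t − x² = 0: t = (√(D_R² + v_R²x²) − D_R)/v_R².
√(D_R² + v_R²x²) = √(0.3179² + 0.1246² × 135²) = 16.82; v_R² = 0.01553.
t = (16.82 − 0.3179)/0.01553 = 1060 days.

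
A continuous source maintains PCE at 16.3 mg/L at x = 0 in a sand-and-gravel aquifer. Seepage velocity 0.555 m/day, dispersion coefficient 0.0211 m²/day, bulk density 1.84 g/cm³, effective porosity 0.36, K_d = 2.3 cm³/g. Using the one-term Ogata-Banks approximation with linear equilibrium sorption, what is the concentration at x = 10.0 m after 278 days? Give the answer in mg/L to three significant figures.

Retardation factor R = 1 + ρ_b·K_d/n = 1 + 1.84 × 2.3/0.36 = 12.76.
Sorption retards both mechanisms: v_R = v/R = 0.04350 m/day, D_R = D/R = 0.001654 m²/day.
v_R·t = 0.04350 × 278 = 12.093 m; 2√(D_R t) = 1.356 m; argument = (10.0 − 12.093)/1.356 = -1.544.
C = C₀ × ½·erfc(-1.544) = 16.3 × 0.9855 = 16.1 mg/L.

16.1 mg/L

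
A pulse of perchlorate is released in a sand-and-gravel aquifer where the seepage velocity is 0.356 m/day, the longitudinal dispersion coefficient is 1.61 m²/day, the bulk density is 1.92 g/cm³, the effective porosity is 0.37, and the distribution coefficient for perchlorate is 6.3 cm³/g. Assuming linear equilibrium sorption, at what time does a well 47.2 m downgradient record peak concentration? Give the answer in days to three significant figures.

4060 days

Retardation factor R = 1 + ρ_b·K_d/n = 1 + 1.92 × 6.3/0.37 = 33.69.
Sorption retards both mechanisms: v_R = v/R = 0.01057 m/day, D_R = D/R = 0.04779 m²/day.
Peak time from v_R²t² + 2D_R t − x² = 0: t = (√(D_R² + v_R²x²) − D_R)/v_R².
√(D_R² + v_R²x²) = √(0.04779² + 0.01057² × 47.2²) = 0.5012; v_R² = 0.0001117.
t = (0.5012 − 0.04779)/0.0001117 = 4060 days.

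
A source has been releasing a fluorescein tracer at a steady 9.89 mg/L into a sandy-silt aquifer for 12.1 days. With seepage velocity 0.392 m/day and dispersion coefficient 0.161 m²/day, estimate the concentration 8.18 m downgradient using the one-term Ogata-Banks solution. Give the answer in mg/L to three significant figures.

For a continuous step input, C/C₀ ≈ ½·erfc((x−vt)/(2√(Dt))).
vt = 0.392 × 12.1 = 4.7432 m and 2√(Dt) = 2√(0.161 × 12.1) = 2.791 m.
Argument (x−vt)/(2√(Dt)) = (8.18 − 4.7432)/2.791 = 1.231; ½·erfc(1.231) = 0.04085.
C = 9.89 × 0.04085 = 0.404 mg/L.

0.404 mg/L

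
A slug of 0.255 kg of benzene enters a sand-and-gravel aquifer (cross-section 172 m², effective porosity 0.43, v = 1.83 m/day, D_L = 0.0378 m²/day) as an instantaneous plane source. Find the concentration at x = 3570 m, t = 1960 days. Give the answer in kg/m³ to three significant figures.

4.36e-05 kg/m³

For an instantaneous plane source, C(x,t) = M/(n_e·A·√(4πDt)) · exp(−(x−vt)²/(4Dt)), with n_e·A the pore (flow) area.
Plume center vt = 1.83 × 1960 = 3586.8 m, so the well at 3570 m is 16.8 m upgradient of the peak.
√(4πDt) = 30.51 m, giving peak height M/(n_e·A·√(4πDt)) = 0.255/(0.43 × 172 × 30.51) = 0.0001130 kg/m³.
(x−vt)²/(4Dt) = (-16.8)²/(4 × 0.0378 × 1960) = 0.9524; exp(−0.9524) = 0.3858.
C = 0.0001130 × 0.3858 = 4.36e-05 kg/m³.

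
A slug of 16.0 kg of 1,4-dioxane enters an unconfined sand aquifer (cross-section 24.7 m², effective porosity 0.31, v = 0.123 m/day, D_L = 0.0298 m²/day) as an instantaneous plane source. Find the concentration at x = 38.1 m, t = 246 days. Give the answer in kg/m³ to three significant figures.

For an instantaneous plane source, C(x,t) = M/(n_e·A·√(4πDt)) · exp(−(x−vt)²/(4Dt)), with n_e·A the pore (flow) area.
Plume center vt = 0.123 × 246 = 30.258 m, so the well at 38.1 m is 7.842 m downgradient of the peak.
√(4πDt) = 9.598 m, giving peak height M/(n_e·A·√(4πDt)) = 16.0/(0.31 × 24.7 × 9.598) = 0.2177 kg/m³.
(x−vt)²/(4Dt) = (7.842)²/(4 × 0.0298 × 246) = 2.097; exp(−2.097) = 0.1228.
C = 0.2177 × 0.1228 = 0.0267 kg/m³.

0.0267 kg/m³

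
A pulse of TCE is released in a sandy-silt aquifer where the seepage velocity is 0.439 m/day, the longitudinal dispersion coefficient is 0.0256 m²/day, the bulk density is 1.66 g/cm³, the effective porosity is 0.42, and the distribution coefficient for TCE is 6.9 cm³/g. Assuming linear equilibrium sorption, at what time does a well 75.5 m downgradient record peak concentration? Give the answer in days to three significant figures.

4860 days

Retardation factor R = 1 + ρ_b·K_d/n = 1 + 1.66 × 6.9/0.42 = 28.27.
Sorption retards both mechanisms: v_R = v/R = 0.01553 m/day, D_R = D/R = 0.0009056 m²/day.
Peak time from v_R²t² + 2D_R t − x² = 0: t = (√(D_R² + v_R²x²) − D_R)/v_R².
√(D_R² + v_R²x²) = √(0.0009056² + 0.01553² × 75.5²) = 1.173; v_R² = 0.0002412.
t = (1.173 − 0.0009056)/0.0002412 = 4860 days.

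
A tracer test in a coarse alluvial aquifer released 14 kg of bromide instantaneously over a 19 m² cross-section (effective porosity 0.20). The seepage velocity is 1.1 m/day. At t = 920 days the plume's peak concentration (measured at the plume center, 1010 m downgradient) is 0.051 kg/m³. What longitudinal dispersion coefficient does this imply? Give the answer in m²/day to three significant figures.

At the plume center C_max = M/(n_e·A·√(4πDt)), so D = M²/(4πt·(n_e·A·C_max)²).
n_e·A·C_max = 0.20 × 19 × 0.051 = 0.1938 kg/m.
D = 14²/(4π × 920 × 0.1938²) = 0.451 m²/day.

0.451 m²/day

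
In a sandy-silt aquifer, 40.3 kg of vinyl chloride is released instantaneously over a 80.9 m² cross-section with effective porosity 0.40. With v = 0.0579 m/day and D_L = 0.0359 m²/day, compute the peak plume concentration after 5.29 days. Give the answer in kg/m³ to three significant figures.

0.806 kg/m³

The peak of an instantaneous 1D plume sits at x = vt; there the Gaussian factor is 1 and C_max = M/(n_e·A·√(4πDt)), where n_e·A is the pore area the mass is dissolved in.
√(4πDt) = √(4π × 0.0359 × 5.29) = 1.545 m, so C_max = 40.3/(0.40 × 80.9 × 1.545) = 0.806 kg/m³.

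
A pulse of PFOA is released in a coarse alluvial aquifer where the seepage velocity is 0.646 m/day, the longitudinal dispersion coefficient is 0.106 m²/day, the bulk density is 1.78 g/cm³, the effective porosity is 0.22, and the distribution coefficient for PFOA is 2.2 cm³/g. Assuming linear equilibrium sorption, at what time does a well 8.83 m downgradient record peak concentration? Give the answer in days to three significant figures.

Retardation factor R = 1 + ρ_b·K_d/n = 1 + 1.78 × 2.2/0.22 = 18.80.
Sorption retards both mechanisms: v_R = v/R = 0.03436 m/day, D_R = D/R = 0.005638 m²/day.
Peak time from v_R²t² + 2D_R t − x² = 0: t = (√(D_R² + v_R²x²) − D_R)/v_R².
√(D_R² + v_R²x²) = √(0.005638² + 0.03436² × 8.83²) = 0.3035; v_R² = 0.001181.
t = (0.3035 − 0.005638)/0.001181 = 252 days.

252 days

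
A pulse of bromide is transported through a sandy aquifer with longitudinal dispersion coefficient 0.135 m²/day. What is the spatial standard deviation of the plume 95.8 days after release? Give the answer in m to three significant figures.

Dispersive spreading gives a Gaussian with σ² = 2Dt; advection only shifts the center.
σ = √(2 × 0.135 × 95.8) = 5.09 m.

5.09 m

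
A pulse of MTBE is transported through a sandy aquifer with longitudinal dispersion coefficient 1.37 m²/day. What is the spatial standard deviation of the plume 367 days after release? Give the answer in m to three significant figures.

31.7 m

Dispersive spreading gives a Gaussian with σ² = 2Dt; advection only shifts the center.
σ = √(2 × 1.37 × 367) = 31.7 m.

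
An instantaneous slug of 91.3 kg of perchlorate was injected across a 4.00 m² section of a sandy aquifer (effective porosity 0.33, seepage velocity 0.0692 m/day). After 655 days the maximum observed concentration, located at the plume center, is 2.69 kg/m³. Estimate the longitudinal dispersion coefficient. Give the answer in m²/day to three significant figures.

0.0803 m²/day

At the plume center C_max = M/(n_e·A·√(4πDt)), so D = M²/(4πt·(n_e·A·C_max)²).
n_e·A·C_max = 0.33 × 4.00 × 2.69 = 3.551 kg/m.
D = 91.3²/(4π × 655 × 3.551²) = 0.0803 m²/day.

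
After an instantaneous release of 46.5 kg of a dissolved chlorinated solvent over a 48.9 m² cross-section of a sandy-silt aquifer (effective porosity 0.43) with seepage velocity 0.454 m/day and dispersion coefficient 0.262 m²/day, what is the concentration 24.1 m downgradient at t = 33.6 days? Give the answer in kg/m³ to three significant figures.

0.0228 kg/m³

For an instantaneous plane source, C(x,t) = M/(n_e·A·√(4πDt)) · exp(−(x−vt)²/(4Dt)), with n_e·A the pore (flow) area.
Plume center vt = 0.454 × 33.6 = 15.2544 m, so the well at 24.1 m is 8.8456 m downgradient of the peak.
√(4πDt) = 10.52 m, giving peak height M/(n_e·A·√(4πDt)) = 46.5/(0.43 × 48.9 × 10.52) = 0.2102 kg/m³.
(x−vt)²/(4Dt) = (8.8456)²/(4 × 0.262 × 33.6) = 2.222; exp(−2.222) = 0.1084.
C = 0.2102 × 0.1084 = 0.0228 kg/m³.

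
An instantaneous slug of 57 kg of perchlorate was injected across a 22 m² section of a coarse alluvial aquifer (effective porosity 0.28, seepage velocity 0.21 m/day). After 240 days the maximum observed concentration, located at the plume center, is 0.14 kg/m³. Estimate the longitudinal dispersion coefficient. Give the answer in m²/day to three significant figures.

1.45 m²/day

At the plume center C_max = M/(n_e·A·√(4πDt)), so D = M²/(4πt·(n_e·A·C_max)²).
n_e·A·C_max = 0.28 × 22 × 0.14 = 0.8624 kg/m.
D = 57²/(4π × 240 × 0.8624²) = 1.45 m²/day.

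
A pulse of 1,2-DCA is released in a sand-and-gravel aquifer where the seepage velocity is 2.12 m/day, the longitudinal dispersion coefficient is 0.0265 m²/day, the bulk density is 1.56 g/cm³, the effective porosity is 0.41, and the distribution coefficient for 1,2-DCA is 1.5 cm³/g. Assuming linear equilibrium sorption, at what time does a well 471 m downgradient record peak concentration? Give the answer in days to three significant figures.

Retardation factor R = 1 + ρ_b·K_d/n = 1 + 1.56 × 1.5/0.41 = 6.707.
Sorption retards both mechanisms: v_R = v/R = 0.3161 m/day, D_R = D/R = 0.003951 m²/day.
Peak time from v_R²t² + 2D_R t − x² = 0: t = (√(D_R² + v_R²x²) − D_R)/v_R².
√(D_R² + v_R²x²) = √(0.003951² + 0.3161² × 471²) = 148.9; v_R² = 0.09992.
t = (148.9 − 0.003951)/0.09992 = 1490 days.

1490 days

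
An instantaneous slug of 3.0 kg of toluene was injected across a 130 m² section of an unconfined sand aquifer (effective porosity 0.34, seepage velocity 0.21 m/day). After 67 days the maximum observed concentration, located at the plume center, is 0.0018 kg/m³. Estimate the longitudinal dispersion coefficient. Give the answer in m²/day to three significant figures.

1.69 m²/day

At the plume center C_max = M/(n_e·A·√(4πDt)), so D = M²/(4πt·(n_e·A·C_max)²).
n_e·A·C_max = 0.34 × 130 × 0.0018 = 0.07956 kg/m.
D = 3.0²/(4π × 67 × 0.07956²) = 1.69 m²/day.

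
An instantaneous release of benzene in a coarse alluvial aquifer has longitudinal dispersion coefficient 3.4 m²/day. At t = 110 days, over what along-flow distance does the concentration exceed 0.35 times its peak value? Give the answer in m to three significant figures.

79.3 m

The plume is Gaussian with σ = √(2Dt) = √(2 × 3.4 × 110) = 27.35 m.
C/C_peak = exp(−Δx²/(2σ²)) = 0.35 ⇒ Δx = σ·√(−2 ln 0.35) = 27.35 × 1.449 = 39.63 m.
Width = 2Δx = 79.3 m.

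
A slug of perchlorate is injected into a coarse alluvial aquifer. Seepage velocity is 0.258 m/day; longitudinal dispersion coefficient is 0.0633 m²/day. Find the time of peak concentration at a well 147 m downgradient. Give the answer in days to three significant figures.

569 days

For the 1D instantaneous-source solution, setting ∂C/∂t = 0 at fixed x gives v²t² + 2Dt − x² = 0, so t = (√(D² + v²x²) − D)/v².
√(D² + v²x²) = √(0.0633² + 0.258² × 147²) = 37.93; v² = 0.066564.
t = (37.93 − 0.0633)/0.066564 = 569 days (vs. the pure-advection estimate x/v = 570 d).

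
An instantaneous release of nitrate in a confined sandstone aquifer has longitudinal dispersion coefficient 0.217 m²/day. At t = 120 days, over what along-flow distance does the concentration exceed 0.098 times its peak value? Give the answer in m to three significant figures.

31.1 m

The plume is Gaussian with σ = √(2Dt) = √(2 × 0.217 × 120) = 7.217 m.
C/C_peak = exp(−Δx²/(2σ²)) = 0.098 ⇒ Δx = σ·√(−2 ln 0.098) = 7.217 × 2.155 = 15.55 m.
Width = 2Δx = 31.1 m.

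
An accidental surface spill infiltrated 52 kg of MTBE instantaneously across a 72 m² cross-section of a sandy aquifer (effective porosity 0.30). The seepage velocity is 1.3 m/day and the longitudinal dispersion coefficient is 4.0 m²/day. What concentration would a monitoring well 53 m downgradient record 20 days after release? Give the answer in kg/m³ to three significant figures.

0.00778 kg/m³

For an instantaneous plane source, C(x,t) = M/(n_e·A·√(4πDt)) · exp(−(x−vt)²/(4Dt)), with n_e·A the pore (flow) area.
Plume center vt = 1.3 × 20 = 26 m, so the well at 53 m is 27 m downgradient of the peak.
√(4πDt) = 31.71 m, giving peak height M/(n_e·A·√(4πDt)) = 52/(0.30 × 72 × 31.71) = 0.07592 kg/m³.
(x−vt)²/(4Dt) = (27)²/(4 × 4.0 × 20) = 2.278; exp(−2.278) = 0.1025.
C = 0.07592 × 0.1025 = 0.00778 kg/m³.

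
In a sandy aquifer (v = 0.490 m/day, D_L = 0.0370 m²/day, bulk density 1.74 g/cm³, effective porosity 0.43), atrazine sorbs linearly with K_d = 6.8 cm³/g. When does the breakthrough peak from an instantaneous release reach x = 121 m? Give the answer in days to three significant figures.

Retardation factor R = 1 + ρ_b·K_d/n = 1 + 1.74 × 6.8/0.43 = 28.52.
Sorption retards both mechanisms: v_R = v/R = 0.01718 m/day, D_R = D/R = 0.001297 m²/day.
Peak time from v_R²t² + 2D_R t − x² = 0: t = (√(D_R² + v_R²x²) − D_R)/v_R².
√(D_R² + v_R²x²) = √(0.001297² + 0.01718² × 121²) = 2.079; v_R² = 0.0002952.
t = (2.079 − 0.001297)/0.0002952 = 7040 days.

7040 days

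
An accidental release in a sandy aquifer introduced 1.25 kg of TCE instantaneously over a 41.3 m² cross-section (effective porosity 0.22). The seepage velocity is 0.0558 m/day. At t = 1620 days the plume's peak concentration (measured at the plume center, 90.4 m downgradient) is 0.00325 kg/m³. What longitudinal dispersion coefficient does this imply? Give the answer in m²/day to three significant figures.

0.0880 m²/day

At the plume center C_max = M/(n_e·A·√(4πDt)), so D = M²/(4πt·(n_e·A·C_max)²).
n_e·A·C_max = 0.22 × 41.3 × 0.00325 = 0.02953 kg/m.
D = 1.25²/(4π × 1620 × 0.02953²) = 0.0880 m²/day.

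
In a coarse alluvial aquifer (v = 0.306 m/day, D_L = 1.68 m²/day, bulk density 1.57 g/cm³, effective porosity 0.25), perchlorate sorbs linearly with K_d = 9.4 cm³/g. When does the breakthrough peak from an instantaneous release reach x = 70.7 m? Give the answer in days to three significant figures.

12800 days

Retardation factor R = 1 + ρ_b·K_d/n = 1 + 1.57 × 9.4/0.25 = 60.03.
Sorption retards both mechanisms: v_R = v/R = 0.005097 m/day, D_R = D/R = 0.02799 m²/day.
Peak time from v_R²t² + 2D_R t − x² = 0: t = (√(D_R² + v_R²x²) − D_R)/v_R².
√(D_R² + v_R²x²) = √(0.02799² + 0.005097² × 70.7²) = 0.3614; v_R² = 2.598e-05.
t = (0.3614 − 0.02799)/2.598e-05 = 12800 days.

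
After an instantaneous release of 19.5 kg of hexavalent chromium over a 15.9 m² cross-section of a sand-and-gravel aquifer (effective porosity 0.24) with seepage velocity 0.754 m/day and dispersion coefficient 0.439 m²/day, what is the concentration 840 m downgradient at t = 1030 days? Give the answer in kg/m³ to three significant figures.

0.00736 kg/m³

For an instantaneous plane source, C(x,t) = M/(n_e·A·√(4πDt)) · exp(−(x−vt)²/(4Dt)), with n_e·A the pore (flow) area.
Plume center vt = 0.754 × 1030 = 776.62 m, so the well at 840 m is 63.38 m downgradient of the peak.
√(4πDt) = 75.38 m, giving peak height M/(n_e·A·√(4πDt)) = 19.5/(0.24 × 15.9 × 75.38) = 0.06779 kg/m³.
(x−vt)²/(4Dt) = (63.38)²/(4 × 0.439 × 1030) = 2.221; exp(−2.221) = 0.1085.
C = 0.06779 × 0.1085 = 0.00736 kg/m³.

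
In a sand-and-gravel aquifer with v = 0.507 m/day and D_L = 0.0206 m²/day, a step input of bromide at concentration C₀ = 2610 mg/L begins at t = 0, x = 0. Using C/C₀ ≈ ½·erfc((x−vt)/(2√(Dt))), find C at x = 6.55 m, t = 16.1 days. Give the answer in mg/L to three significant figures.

For a continuous step input, C/C₀ ≈ ½·erfc((x−vt)/(2√(Dt))).
vt = 0.507 × 16.1 = 8.1627 m and 2√(Dt) = 2√(0.0206 × 16.1) = 1.152 m.
Argument (x−vt)/(2√(Dt)) = (6.55 − 8.1627)/1.152 = -1.400; ½·erfc(-1.400) = 0.9761.
C = 2610 × 0.9761 = 2550 mg/L.

2550 mg/L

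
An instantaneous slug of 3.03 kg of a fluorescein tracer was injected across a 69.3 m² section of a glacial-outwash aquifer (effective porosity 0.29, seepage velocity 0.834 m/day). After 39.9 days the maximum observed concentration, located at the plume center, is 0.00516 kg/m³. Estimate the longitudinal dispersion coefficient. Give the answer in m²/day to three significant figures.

1.70 m²/day

At the plume center C_max = M/(n_e·A·√(4πDt)), so D = M²/(4πt·(n_e·A·C_max)²).
n_e·A·C_max = 0.29 × 69.3 × 0.00516 = 0.1037 kg/m.
D = 3.03²/(4π × 39.9 × 0.1037²) = 1.70 m²/day.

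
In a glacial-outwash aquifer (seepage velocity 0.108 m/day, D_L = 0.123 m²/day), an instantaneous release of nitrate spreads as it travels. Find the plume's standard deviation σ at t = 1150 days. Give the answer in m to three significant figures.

16.8 m

Dispersive spreading gives a Gaussian with σ² = 2Dt; advection only shifts the center.
σ = √(2 × 0.123 × 1150) = 16.8 m.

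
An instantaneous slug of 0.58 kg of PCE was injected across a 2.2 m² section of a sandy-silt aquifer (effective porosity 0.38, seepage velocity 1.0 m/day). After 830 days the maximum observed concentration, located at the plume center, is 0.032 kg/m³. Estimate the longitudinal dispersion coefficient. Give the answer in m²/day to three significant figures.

At the plume center C_max = M/(n_e·A·√(4πDt)), so D = M²/(4πt·(n_e·A·C_max)²).
n_e·A·C_max = 0.38 × 2.2 × 0.032 = 0.02675 kg/m.
D = 0.58²/(4π × 830 × 0.02675²) = 0.0451 m²/day.

0.0451 m²/day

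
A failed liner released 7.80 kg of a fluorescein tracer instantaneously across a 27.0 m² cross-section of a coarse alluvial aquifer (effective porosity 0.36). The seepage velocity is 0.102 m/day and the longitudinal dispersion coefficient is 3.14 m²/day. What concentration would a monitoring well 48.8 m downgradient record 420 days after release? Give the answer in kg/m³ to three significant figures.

0.00619 kg/m³

For an instantaneous plane source, C(x,t) = M/(n_e·A·√(4πDt)) · exp(−(x−vt)²/(4Dt)), with n_e·A the pore (flow) area.
Plume center vt = 0.102 × 420 = 42.84 m, so the well at 48.8 m is 5.96 m downgradient of the peak.
√(4πDt) = 128.7 m, giving peak height M/(n_e·A·√(4πDt)) = 7.80/(0.36 × 27.0 × 128.7) = 0.006235 kg/m³.
(x−vt)²/(4Dt) = (5.96)²/(4 × 3.14 × 420) = 0.006734; exp(−0.006734) = 0.9933.
C = 0.006235 × 0.9933 = 0.00619 kg/m³.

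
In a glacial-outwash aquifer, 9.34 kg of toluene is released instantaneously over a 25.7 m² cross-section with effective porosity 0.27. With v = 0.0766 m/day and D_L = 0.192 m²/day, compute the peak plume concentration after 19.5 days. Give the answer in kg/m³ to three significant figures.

The peak of an instantaneous 1D plume sits at x = vt; there the Gaussian factor is 1 and C_max = M/(n_e·A·√(4πDt)), where n_e·A is the pore area the mass is dissolved in.
√(4πDt) = √(4π × 0.192 × 19.5) = 6.859 m, so C_max = 9.34/(0.27 × 25.7 × 6.859) = 0.196 kg/m³.

0.196 kg/m³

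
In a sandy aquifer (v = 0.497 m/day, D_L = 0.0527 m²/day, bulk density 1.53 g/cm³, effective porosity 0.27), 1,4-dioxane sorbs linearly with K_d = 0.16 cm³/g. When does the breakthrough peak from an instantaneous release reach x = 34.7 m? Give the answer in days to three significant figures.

133 days

Retardation factor R = 1 + ρ_b·K_d/n = 1 + 1.53 × 0.16/0.27 = 1.907.
Sorption retards both mechanisms: v_R = v/R = 0.2606 m/day, D_R = D/R = 0.02764 m²/day.
Peak time from v_R²t² + 2D_R t − x² = 0: t = (√(D_R² + v_R²x²) − D_R)/v_R².
√(D_R² + v_R²x²) = √(0.02764² + 0.2606² × 34.7²) = 9.043; v_R² = 0.06791.
t = (9.043 − 0.02764)/0.06791 = 133 days.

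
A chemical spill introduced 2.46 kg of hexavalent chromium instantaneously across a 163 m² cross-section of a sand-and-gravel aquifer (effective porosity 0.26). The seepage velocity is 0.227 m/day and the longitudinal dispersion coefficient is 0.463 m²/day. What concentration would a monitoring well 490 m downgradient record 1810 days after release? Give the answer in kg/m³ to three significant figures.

8.74e-05 kg/m³

For an instantaneous plane source, C(x,t) = M/(n_e·A·√(4πDt)) · exp(−(x−vt)²/(4Dt)), with n_e·A the pore (flow) area.
Plume center vt = 0.227 × 1810 = 410.87 m, so the well at 490 m is 79.13 m downgradient of the peak.
√(4πDt) = 102.6 m, giving peak height M/(n_e·A·√(4πDt)) = 2.46/(0.26 × 163 × 102.6) = 0.0005658 kg/m³.
(x−vt)²/(4Dt) = (79.13)²/(4 × 0.463 × 1810) = 1.868; exp(−1.868) = 0.1544.
C = 0.0005658 × 0.1544 = 8.74e-05 kg/m³.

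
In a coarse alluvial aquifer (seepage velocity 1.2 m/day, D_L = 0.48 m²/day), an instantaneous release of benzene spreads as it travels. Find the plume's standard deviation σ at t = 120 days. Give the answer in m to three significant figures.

Dispersive spreading gives a Gaussian with σ² = 2Dt; advection only shifts the center.
σ = √(2 × 0.48 × 120) = 10.7 m.

10.7 m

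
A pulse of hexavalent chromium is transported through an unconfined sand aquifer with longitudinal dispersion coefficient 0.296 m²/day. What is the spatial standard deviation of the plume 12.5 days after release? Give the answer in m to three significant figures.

Dispersive spreading gives a Gaussian with σ² = 2Dt; advection only shifts the center.
σ = √(2 × 0.296 × 12.5) = 2.72 m.

2.72 m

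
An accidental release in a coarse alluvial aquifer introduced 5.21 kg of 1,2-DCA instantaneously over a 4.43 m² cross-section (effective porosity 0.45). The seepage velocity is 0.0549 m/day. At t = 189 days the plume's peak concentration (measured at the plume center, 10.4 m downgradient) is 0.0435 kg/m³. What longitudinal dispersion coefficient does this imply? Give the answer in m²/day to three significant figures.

At the plume center C_max = M/(n_e·A·√(4πDt)), so D = M²/(4πt·(n_e·A·C_max)²).
n_e·A·C_max = 0.45 × 4.43 × 0.0435 = 0.08672 kg/m.
D = 5.21²/(4π × 189 × 0.08672²) = 1.52 m²/day.

1.52 m²/day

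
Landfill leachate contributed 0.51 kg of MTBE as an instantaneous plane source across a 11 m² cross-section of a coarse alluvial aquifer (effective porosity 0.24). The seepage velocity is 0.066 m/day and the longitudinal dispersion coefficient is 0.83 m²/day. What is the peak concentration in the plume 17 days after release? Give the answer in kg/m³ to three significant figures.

0.0145 kg/m³

The peak of an instantaneous 1D plume sits at x = vt; there the Gaussian factor is 1 and C_max = M/(n_e·A·√(4πDt)), where n_e·A is the pore area the mass is dissolved in.
√(4πDt) = √(4π × 0.83 × 17) = 13.32 m, so C_max = 0.51/(0.24 × 11 × 13.32) = 0.0145 kg/m³.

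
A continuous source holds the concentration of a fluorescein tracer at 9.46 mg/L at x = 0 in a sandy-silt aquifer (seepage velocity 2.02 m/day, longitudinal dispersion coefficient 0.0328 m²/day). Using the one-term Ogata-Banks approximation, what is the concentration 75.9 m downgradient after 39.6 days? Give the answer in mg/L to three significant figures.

For a continuous step input, C/C₀ ≈ ½·erfc((x−vt)/(2√(Dt))).
vt = 2.02 × 39.6 = 79.992 m and 2√(Dt) = 2√(0.0328 × 39.6) = 2.279 m.
Argument (x−vt)/(2√(Dt)) = (75.9 − 79.992)/2.279 = -1.796; ½·erfc(-1.796) = 0.9945.
C = 9.46 × 0.9945 = 9.41 mg/L.

9.41 mg/L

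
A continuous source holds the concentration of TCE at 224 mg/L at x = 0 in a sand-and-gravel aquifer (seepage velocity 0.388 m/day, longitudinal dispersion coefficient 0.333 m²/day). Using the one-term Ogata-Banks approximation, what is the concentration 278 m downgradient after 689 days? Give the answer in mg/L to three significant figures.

For a continuous step input, C/C₀ ≈ ½·erfc((x−vt)/(2√(Dt))).
vt = 0.388 × 689 = 267.332 m and 2√(Dt) = 2√(0.333 × 689) = 30.29 m.
Argument (x−vt)/(2√(Dt)) = (278 − 267.332)/30.29 = 0.3522; ½·erfc(0.3522) = 0.3092.
C = 224 × 0.3092 = 69.3 mg/L.

69.3 mg/L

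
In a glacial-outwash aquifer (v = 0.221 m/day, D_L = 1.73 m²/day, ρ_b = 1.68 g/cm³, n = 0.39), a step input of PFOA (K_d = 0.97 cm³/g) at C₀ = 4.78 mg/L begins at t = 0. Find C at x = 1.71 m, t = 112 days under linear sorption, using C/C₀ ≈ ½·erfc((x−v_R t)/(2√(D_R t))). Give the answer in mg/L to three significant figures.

Retardation factor R = 1 + ρ_b·K_d/n = 1 + 1.68 × 0.97/0.39 = 5.178.
Sorption retards both mechanisms: v_R = v/R = 0.04268 m/day, D_R = D/R = 0.3341 m²/day.
v_R·t = 0.04268 × 112 = 4.78016 m; 2√(D_R t) = 12.23 m; argument = (1.71 − 4.78016)/12.23 = -0.2510.
C = C₀ × ½·erfc(-0.2510) = 4.78 × 0.6387 = 3.05 mg/L.

3.05 mg/L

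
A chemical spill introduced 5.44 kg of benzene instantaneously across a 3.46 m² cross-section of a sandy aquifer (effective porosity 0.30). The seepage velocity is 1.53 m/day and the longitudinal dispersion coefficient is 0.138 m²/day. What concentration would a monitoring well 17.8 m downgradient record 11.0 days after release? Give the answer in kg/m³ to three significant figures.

1.03 kg/m³

For an instantaneous plane source, C(x,t) = M/(n_e·A·√(4πDt)) · exp(−(x−vt)²/(4Dt)), with n_e·A the pore (flow) area.
Plume center vt = 1.53 × 11.0 = 16.83 m, so the well at 17.8 m is 0.97 m downgradient of the peak.
√(4πDt) = 4.368 m, giving peak height M/(n_e·A·√(4πDt)) = 5.44/(0.30 × 3.46 × 4.368) = 1.200 kg/m³.
(x−vt)²/(4Dt) = (0.97)²/(4 × 0.138 × 11.0) = 0.1550; exp(−0.1550) = 0.8564.
C = 1.200 × 0.8564 = 1.03 kg/m³.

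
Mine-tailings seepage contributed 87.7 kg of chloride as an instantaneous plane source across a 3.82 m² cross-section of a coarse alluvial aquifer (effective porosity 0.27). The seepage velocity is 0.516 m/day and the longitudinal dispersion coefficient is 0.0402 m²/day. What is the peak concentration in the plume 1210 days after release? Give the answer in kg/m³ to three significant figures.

The peak of an instantaneous 1D plume sits at x = vt; there the Gaussian factor is 1 and C_max = M/(n_e·A·√(4πDt)), where n_e·A is the pore area the mass is dissolved in.
√(4πDt) = √(4π × 0.0402 × 1210) = 24.72 m, so C_max = 87.7/(0.27 × 3.82 × 24.72) = 3.44 kg/m³.

3.44 kg/m³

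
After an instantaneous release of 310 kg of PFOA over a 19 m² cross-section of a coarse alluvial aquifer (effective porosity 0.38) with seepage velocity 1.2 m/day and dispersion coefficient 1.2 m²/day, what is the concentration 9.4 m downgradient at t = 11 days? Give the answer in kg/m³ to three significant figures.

For an instantaneous plane source, C(x,t) = M/(n_e·A·√(4πDt)) · exp(−(x−vt)²/(4Dt)), with n_e·A the pore (flow) area.
Plume center vt = 1.2 × 11 = 13.2 m, so the well at 9.4 m is 3.8 m upgradient of the peak.
√(4πDt) = 12.88 m, giving peak height M/(n_e·A·√(4πDt)) = 310/(0.38 × 19 × 12.88) = 3.334 kg/m³.
(x−vt)²/(4Dt) = (-3.8)²/(4 × 1.2 × 11) = 0.2735; exp(−0.2735) = 0.7607.
C = 3.334 × 0.7607 = 2.54 kg/m³.

2.54 kg/m³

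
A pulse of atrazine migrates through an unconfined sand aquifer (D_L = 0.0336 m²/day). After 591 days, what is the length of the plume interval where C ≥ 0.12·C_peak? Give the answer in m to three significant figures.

26.0 m

The plume is Gaussian with σ = √(2Dt) = √(2 × 0.0336 × 591) = 6.302 m.
C/C_peak = exp(−Δx²/(2σ²)) = 0.12 ⇒ Δx = σ·√(−2 ln 0.12) = 6.302 × 2.059 = 12.98 m.
Width = 2Δx = 26.0 m.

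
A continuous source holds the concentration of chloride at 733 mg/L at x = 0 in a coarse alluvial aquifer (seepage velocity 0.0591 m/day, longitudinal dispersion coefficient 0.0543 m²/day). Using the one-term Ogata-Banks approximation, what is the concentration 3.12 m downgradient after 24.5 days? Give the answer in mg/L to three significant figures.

112 mg/L

For a continuous step input, C/C₀ ≈ ½·erfc((x−vt)/(2√(Dt))).
vt = 0.0591 × 24.5 = 1.44795 m and 2√(Dt) = 2√(0.0543 × 24.5) = 2.307 m.
Argument (x−vt)/(2√(Dt)) = (3.12 − 1.44795)/2.307 = 0.7248; ½·erfc(0.7248) = 0.1527.
C = 733 × 0.1527 = 112 mg/L.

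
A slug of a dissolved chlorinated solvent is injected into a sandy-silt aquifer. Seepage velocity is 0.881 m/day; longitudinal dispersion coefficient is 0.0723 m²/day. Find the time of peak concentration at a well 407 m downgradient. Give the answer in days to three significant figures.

For the 1D instantaneous-source solution, setting ∂C/∂t = 0 at fixed x gives v²t² + 2Dt − x² = 0, so t = (√(D² + v²x²) − D)/v².
√(D² + v²x²) = √(0.0723² + 0.881² × 407²) = 358.6; v² = 0.776161.
t = (358.6 − 0.0723)/0.776161 = 462 days (vs. the pure-advection estimate x/v = 462 d).

462 days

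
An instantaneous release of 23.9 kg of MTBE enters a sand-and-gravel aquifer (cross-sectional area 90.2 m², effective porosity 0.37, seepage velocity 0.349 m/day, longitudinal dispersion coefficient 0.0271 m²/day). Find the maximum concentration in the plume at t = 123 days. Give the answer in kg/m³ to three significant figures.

The peak of an instantaneous 1D plume sits at x = vt; there the Gaussian factor is 1 and C_max = M/(n_e·A·√(4πDt)), where n_e·A is the pore area the mass is dissolved in.
√(4πDt) = √(4π × 0.0271 × 123) = 6.472 m, so C_max = 23.9/(0.37 × 90.2 × 6.472) = 0.111 kg/m³.

0.111 kg/m³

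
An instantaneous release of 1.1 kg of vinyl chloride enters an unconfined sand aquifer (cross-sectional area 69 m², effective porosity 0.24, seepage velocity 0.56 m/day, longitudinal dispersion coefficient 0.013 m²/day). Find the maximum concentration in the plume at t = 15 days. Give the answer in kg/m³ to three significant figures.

The peak of an instantaneous 1D plume sits at x = vt; there the Gaussian factor is 1 and C_max = M/(n_e·A·√(4πDt)), where n_e·A is the pore area the mass is dissolved in.
√(4πDt) = √(4π × 0.013 × 15) = 1.565 m, so C_max = 1.1/(0.24 × 69 × 1.565) = 0.0424 kg/m³.

0.0424 kg/m³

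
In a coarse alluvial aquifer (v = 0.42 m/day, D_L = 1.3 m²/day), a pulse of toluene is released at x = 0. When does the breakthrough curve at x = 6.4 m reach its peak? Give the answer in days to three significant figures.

9.56 days

For the 1D instantaneous-source solution, setting ∂C/∂t = 0 at fixed x gives v²t² + 2Dt − x² = 0, so t = (√(D² + v²x²) − D)/v².
√(D² + v²x²) = √(1.3² + 0.42² × 6.4²) = 2.986; v² = 0.1764.
t = (2.986 − 1.3)/0.1764 = 9.56 days (vs. the pure-advection estimate x/v = 15.2 d).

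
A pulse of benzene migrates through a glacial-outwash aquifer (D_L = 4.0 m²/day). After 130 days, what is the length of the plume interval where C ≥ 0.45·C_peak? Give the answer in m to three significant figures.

The plume is Gaussian with σ = √(2Dt) = √(2 × 4.0 × 130) = 32.25 m.
C/C_peak = exp(−Δx²/(2σ²)) = 0.45 ⇒ Δx = σ·√(−2 ln 0.45) = 32.25 × 1.264 = 40.76 m.
Width = 2Δx = 81.5 m.

81.5 m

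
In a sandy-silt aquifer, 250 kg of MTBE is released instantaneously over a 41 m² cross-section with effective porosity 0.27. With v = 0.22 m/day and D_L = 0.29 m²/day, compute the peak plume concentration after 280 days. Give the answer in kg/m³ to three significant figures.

0.707 kg/m³

The peak of an instantaneous 1D plume sits at x = vt; there the Gaussian factor is 1 and C_max = M/(n_e·A·√(4πDt)), where n_e·A is the pore area the mass is dissolved in.
√(4πDt) = √(4π × 0.29 × 280) = 31.94 m, so C_max = 250/(0.27 × 41 × 31.94) = 0.707 kg/m³.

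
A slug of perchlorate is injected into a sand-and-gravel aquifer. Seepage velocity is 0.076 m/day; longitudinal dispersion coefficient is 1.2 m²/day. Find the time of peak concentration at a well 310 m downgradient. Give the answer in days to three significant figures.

For the 1D instantaneous-source solution, setting ∂C/∂t = 0 at fixed x gives v²t² + 2Dt − x² = 0, so t = (√(D² + v²x²) − D)/v².
√(D² + v²x²) = √(1.2² + 0.076² × 310²) = 23.59; v² = 0.005776.
t = (23.59 − 1.2)/0.005776 = 3880 days (vs. the pure-advection estimate x/v = 4080 d).

3880 days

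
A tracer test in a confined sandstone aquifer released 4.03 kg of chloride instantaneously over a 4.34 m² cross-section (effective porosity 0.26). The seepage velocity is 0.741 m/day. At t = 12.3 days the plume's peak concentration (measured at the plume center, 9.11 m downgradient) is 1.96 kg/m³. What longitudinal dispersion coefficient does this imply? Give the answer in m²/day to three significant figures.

0.0215 m²/day

At the plume center C_max = M/(n_e·A·√(4πDt)), so D = M²/(4πt·(n_e·A·C_max)²).
n_e·A·C_max = 0.26 × 4.34 × 1.96 = 2.212 kg/m.
D = 4.03²/(4π × 12.3 × 2.212²) = 0.0215 m²/day.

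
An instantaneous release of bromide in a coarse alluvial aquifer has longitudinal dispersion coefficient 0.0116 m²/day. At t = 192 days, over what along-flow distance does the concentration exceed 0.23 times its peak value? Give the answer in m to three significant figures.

7.24 m

The plume is Gaussian with σ = √(2Dt) = √(2 × 0.0116 × 192) = 2.111 m.
C/C_peak = exp(−Δx²/(2σ²)) = 0.23 ⇒ Δx = σ·√(−2 ln 0.23) = 2.111 × 1.714 = 3.618 m.
Width = 2Δx = 7.24 m.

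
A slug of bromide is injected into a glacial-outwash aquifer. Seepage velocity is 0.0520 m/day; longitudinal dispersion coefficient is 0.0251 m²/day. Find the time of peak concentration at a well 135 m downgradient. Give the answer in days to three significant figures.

2590 days

For the 1D instantaneous-source solution, setting ∂C/∂t = 0 at fixed x gives v²t² + 2Dt − x² = 0, so t = (√(D² + v²x²) − D)/v².
√(D² + v²x²) = √(0.0251² + 0.0520² × 135²) = 7.020; v² = 0.002704.
t = (7.020 − 0.0251)/0.002704 = 2590 days (vs. the pure-advection estimate x/v = 2600 d).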